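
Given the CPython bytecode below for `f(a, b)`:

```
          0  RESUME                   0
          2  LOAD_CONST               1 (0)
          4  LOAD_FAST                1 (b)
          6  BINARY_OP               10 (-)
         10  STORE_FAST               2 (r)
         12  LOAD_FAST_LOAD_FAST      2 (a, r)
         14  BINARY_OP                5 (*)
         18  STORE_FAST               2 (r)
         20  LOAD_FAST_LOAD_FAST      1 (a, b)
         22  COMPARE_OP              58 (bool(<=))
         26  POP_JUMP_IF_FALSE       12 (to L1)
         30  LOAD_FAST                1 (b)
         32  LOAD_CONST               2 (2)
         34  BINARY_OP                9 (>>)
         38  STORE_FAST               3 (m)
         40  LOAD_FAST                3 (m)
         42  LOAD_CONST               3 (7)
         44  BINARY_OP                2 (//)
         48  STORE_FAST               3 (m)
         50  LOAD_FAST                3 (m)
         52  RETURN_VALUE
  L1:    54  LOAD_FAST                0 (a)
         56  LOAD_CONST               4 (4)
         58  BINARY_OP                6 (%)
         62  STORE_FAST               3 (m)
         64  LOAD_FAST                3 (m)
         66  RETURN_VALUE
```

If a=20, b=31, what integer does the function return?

1

LOAD_CONST → push 0. Stack: [0]
LOAD_FAST b → push 31. Stack: [0, 31]
BINARY_OP - → 0 - 31 = -31. Stack: [-31]
STORE_FAST r → r=-31. Stack: []
LOAD_FAST_LOAD_FAST a,r → push 20,-31. Stack: [20, -31]
BINARY_OP * → 20 * -31 = -620. Stack: [-620]
STORE_FAST r → r=-620. Stack: []
LOAD_FAST_LOAD_FAST a,b → push 20,31. Stack: [20, 31]
COMPARE_OP bool(<=) → 20 vs 31 = True. Stack: [True]
POP_JUMP_IF_FALSE → pop True; no jump. Stack: []
LOAD_FAST b → push 31. Stack: [31]
LOAD_CONST → push 2. Stack: [31, 2]
BINARY_OP >> → 31 >> 2 = 7. Stack: [7]
STORE_FAST m → m=7. Stack: []
LOAD_FAST m → push 7. Stack: [7]
LOAD_CONST → push 7. Stack: [7, 7]
BINARY_OP // → 7 // 7 = 1. Stack: [1]
STORE_FAST m → m=1. Stack: []
LOAD_FAST m → push 1. Stack: [1]
RETURN_VALUE → return 1.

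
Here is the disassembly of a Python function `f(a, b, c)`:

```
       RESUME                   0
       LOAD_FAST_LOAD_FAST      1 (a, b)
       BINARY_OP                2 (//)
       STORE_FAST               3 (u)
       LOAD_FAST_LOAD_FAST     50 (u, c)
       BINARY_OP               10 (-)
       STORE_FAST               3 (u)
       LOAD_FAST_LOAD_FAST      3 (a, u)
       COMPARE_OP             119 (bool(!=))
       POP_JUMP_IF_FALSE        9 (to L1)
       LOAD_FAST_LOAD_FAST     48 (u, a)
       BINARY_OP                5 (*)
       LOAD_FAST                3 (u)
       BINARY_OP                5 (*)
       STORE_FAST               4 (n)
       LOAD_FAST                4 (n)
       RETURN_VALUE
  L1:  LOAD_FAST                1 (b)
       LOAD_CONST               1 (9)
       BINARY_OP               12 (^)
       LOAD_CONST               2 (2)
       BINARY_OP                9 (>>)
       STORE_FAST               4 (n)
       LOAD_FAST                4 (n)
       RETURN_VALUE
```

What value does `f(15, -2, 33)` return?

LOAD_FAST_LOAD_FAST a,b → push 15,-2. Stack: [15, -2]
BINARY_OP // → 15 // -2 = -8. Stack: [-8]
STORE_FAST u → u=-8. Stack: []
LOAD_FAST_LOAD_FAST u,c → push -8,33. Stack: [-8, 33]
BINARY_OP - → -8 - 33 = -41. Stack: [-41]
STORE_FAST u → u=-41. Stack: []
LOAD_FAST_LOAD_FAST a,u → push 15,-41. Stack: [15, -41]
COMPARE_OP bool(!=) → 15 vs -41 = True. Stack: [True]
POP_JUMP_IF_FALSE → pop True; no jump. Stack: []
LOAD_FAST_LOAD_FAST u,a → push -41,15. Stack: [-41, 15]
BINARY_OP * → -41 * 15 = -615. Stack: [-615]
LOAD_FAST u → push -41. Stack: [-615, -41]
BINARY_OP * → -615 * -41 = 25215. Stack: [25215]
STORE_FAST n → n=25215. Stack: []
LOAD_FAST n → push 25215. Stack: [25215]
RETURN_VALUE → return 25215.

25215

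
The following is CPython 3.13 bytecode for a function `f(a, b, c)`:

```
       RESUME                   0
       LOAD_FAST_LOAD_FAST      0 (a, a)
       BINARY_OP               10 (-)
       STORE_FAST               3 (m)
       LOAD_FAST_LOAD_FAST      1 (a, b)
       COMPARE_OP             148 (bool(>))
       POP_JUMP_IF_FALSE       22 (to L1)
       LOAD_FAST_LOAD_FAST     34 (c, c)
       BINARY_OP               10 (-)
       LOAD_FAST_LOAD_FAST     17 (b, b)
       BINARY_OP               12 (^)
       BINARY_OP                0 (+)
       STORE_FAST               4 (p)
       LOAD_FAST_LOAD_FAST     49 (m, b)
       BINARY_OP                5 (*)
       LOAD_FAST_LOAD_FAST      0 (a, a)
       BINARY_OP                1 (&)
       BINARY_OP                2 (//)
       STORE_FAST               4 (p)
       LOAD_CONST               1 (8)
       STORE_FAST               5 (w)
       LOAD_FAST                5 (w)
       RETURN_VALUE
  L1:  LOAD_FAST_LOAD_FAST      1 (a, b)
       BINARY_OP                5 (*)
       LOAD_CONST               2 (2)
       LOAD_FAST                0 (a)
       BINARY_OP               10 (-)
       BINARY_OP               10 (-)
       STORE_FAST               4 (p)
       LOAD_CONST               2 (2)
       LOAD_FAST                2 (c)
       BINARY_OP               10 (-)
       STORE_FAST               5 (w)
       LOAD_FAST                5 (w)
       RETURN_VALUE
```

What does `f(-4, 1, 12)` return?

-10

LOAD_FAST_LOAD_FAST a,a → push -4,-4. Stack: [-4, -4]
BINARY_OP - → -4 - -4 = 0. Stack: [0]
STORE_FAST m → m=0. Stack: []
LOAD_FAST_LOAD_FAST a,b → push -4,1. Stack: [-4, 1]
COMPARE_OP bool(>) → -4 vs 1 = False. Stack: [False]
POP_JUMP_IF_FALSE → pop False; jump. Stack: []
LOAD_FAST_LOAD_FAST a,b → push -4,1. Stack: [-4, 1]
BINARY_OP * → -4 * 1 = -4. Stack: [-4]
LOAD_CONST → push 2. Stack: [-4, 2]
LOAD_FAST a → push -4. Stack: [-4, 2, -4]
BINARY_OP - → 2 - -4 = 6. Stack: [-4, 6]
BINARY_OP - → -4 - 6 = -10. Stack: [-10]
STORE_FAST p → p=-10. Stack: []
LOAD_CONST → push 2. Stack: [2]
LOAD_FAST c → push 12. Stack: [2, 12]
BINARY_OP - → 2 - 12 = -10. Stack: [-10]
STORE_FAST w → w=-10. Stack: []
LOAD_FAST w → push -10. Stack: [-10]
RETURN_VALUE → return -10.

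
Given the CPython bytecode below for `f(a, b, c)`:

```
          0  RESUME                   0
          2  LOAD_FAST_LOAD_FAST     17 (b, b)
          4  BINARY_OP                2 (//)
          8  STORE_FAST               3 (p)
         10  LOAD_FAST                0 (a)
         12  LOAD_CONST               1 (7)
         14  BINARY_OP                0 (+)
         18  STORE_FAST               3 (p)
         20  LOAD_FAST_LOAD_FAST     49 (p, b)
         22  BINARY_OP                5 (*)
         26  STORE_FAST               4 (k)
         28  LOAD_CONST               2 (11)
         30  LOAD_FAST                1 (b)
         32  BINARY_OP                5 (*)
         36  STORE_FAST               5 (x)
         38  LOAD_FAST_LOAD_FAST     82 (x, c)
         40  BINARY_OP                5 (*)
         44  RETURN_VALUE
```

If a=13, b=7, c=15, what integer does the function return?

1155

LOAD_FAST_LOAD_FAST b,b → push 7,7. Stack: [7, 7]
BINARY_OP // → 7 // 7 = 1. Stack: [1]
STORE_FAST p → p=1. Stack: []
LOAD_FAST a → push 13. Stack: [13]
LOAD_CONST → push 7. Stack: [13, 7]
BINARY_OP + → 13 + 7 = 20. Stack: [20]
STORE_FAST p → p=20. Stack: []
LOAD_FAST_LOAD_FAST p,b → push 20,7. Stack: [20, 7]
BINARY_OP * → 20 * 7 = 140. Stack: [140]
STORE_FAST k → k=140. Stack: []
LOAD_CONST → push 11. Stack: [11]
LOAD_FAST b → push 7. Stack: [11, 7]
BINARY_OP * → 11 * 7 = 77. Stack: [77]
STORE_FAST x → x=77. Stack: []
LOAD_FAST_LOAD_FAST x,c → push 77,15. Stack: [77, 15]
BINARY_OP * → 77 * 15 = 1155. Stack: [1155]
RETURN_VALUE → return 1155.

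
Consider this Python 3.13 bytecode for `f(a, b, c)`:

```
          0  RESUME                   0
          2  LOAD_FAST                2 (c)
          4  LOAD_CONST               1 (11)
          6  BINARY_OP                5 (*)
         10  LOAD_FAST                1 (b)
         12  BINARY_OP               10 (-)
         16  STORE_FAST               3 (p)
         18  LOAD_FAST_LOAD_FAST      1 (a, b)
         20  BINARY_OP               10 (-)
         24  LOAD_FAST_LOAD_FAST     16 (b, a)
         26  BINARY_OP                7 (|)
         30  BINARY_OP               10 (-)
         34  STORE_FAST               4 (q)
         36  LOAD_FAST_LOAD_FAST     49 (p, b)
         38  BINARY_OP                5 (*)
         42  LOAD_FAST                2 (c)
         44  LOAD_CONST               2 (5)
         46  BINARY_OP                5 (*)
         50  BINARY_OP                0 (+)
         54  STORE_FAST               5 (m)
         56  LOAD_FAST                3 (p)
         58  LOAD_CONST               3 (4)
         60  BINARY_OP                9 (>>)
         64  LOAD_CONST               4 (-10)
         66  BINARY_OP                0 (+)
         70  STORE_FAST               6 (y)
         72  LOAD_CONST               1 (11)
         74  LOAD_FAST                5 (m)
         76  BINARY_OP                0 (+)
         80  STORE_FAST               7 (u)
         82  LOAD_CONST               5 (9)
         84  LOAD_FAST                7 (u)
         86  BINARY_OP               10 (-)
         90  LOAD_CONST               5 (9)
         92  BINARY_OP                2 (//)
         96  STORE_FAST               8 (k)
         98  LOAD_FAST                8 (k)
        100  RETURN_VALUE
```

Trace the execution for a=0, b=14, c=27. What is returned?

-456

LOAD_FAST c → push 27. Stack: [27]
LOAD_CONST → push 11. Stack: [27, 11]
BINARY_OP * → 27 * 11 = 297. Stack: [297]
LOAD_FAST b → push 14. Stack: [297, 14]
BINARY_OP - → 297 - 14 = 283. Stack: [283]
STORE_FAST p → p=283. Stack: []
LOAD_FAST_LOAD_FAST a,b → push 0,14. Stack: [0, 14]
BINARY_OP - → 0 - 14 = -14. Stack: [-14]
LOAD_FAST_LOAD_FAST b,a → push 14,0. Stack: [-14, 14, 0]
BINARY_OP | → 14 | 0 = 14. Stack: [-14, 14]
BINARY_OP - → -14 - 14 = -28. Stack: [-28]
STORE_FAST q → q=-28. Stack: []
LOAD_FAST_LOAD_FAST p,b → push 283,14. Stack: [283, 14]
BINARY_OP * → 283 * 14 = 3962. Stack: [3962]
LOAD_FAST c → push 27. Stack: [3962, 27]
LOAD_CONST → push 5. Stack: [3962, 27, 5]
BINARY_OP * → 27 * 5 = 135. Stack: [3962, 135]
BINARY_OP + → 3962 + 135 = 4097. Stack: [4097]
STORE_FAST m → m=4097. Stack: []
LOAD_FAST p → push 283. Stack: [283]
LOAD_CONST → push 4. Stack: [283, 4]
BINARY_OP >> → 283 >> 4 = 17. Stack: [17]
LOAD_CONST → push -10. Stack: [17, -10]
BINARY_OP + → 17 + -10 = 7. Stack: [7]
STORE_FAST y → y=7. Stack: []
LOAD_CONST → push 11. Stack: [11]
LOAD_FAST m → push 4097. Stack: [11, 4097]
BINARY_OP + → 11 + 4097 = 4108. Stack: [4108]
STORE_FAST u → u=4108. Stack: []
LOAD_CONST → push 9. Stack: [9]
LOAD_FAST u → push 4108. Stack: [9, 4108]
BINARY_OP - → 9 - 4108 = -4099. Stack: [-4099]
LOAD_CONST → push 9. Stack: [-4099, 9]
BINARY_OP // → -4099 // 9 = -456. Stack: [-456]
STORE_FAST k → k=-456. Stack: []
LOAD_FAST k → push -456. Stack: [-456]
RETURN_VALUE → return -456.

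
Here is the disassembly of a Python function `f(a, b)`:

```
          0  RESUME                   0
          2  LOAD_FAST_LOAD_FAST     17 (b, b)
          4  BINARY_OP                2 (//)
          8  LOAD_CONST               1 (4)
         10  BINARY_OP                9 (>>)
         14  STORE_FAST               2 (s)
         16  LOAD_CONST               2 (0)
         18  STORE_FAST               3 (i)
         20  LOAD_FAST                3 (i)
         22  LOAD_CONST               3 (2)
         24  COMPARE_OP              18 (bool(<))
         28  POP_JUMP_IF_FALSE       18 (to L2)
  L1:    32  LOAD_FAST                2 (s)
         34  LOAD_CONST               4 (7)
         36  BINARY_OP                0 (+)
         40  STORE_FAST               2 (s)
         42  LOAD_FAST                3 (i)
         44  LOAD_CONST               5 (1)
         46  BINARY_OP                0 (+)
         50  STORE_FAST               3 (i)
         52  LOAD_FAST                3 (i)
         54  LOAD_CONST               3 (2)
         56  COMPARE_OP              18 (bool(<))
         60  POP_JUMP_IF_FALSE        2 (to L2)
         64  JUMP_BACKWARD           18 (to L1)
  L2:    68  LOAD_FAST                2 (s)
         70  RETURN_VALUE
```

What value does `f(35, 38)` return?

14

LOAD_FAST_LOAD_FAST b,b → push 38,38. Stack: [38, 38]
BINARY_OP // → 38 // 38 = 1. Stack: [1]
LOAD_CONST → push 4. Stack: [1, 4]
BINARY_OP >> → 1 >> 4 = 0. Stack: [0]
STORE_FAST s → s=0. Stack: []
LOAD_CONST → push 0. Stack: [0]
STORE_FAST i → i=0. Stack: []
LOAD_FAST i → push 0. Stack: [0]
LOAD_CONST → push 2. Stack: [0, 2]
COMPARE_OP bool(<) → 0 vs 2 = True. Stack: [True]
POP_JUMP_IF_FALSE → pop True; no jump. Stack: []
LOAD_FAST s → push 0. Stack: [0]
LOAD_CONST → push 7. Stack: [0, 7]
BINARY_OP + → 0 + 7 = 7. Stack: [7]
STORE_FAST s → s=7. Stack: []
LOAD_FAST i → push 0. Stack: [0]
LOAD_CONST → push 1. Stack: [0, 1]
BINARY_OP + → 0 + 1 = 1. Stack: [1]
STORE_FAST i → i=1. Stack: []
LOAD_FAST i → push 1. Stack: [1]
LOAD_CONST → push 2. Stack: [1, 2]
COMPARE_OP bool(<) → 1 vs 2 = True. Stack: [True]
POP_JUMP_IF_FALSE → pop True; no jump. Stack: []
LOAD_FAST s → push 7. Stack: [7]
LOAD_CONST → push 7. Stack: [7, 7]
BINARY_OP + → 7 + 7 = 14. Stack: [14]
STORE_FAST s → s=14. Stack: []
LOAD_FAST i → push 1. Stack: [1]
LOAD_CONST → push 1. Stack: [1, 1]
BINARY_OP + → 1 + 1 = 2. Stack: [2]
STORE_FAST i → i=2. Stack: []
LOAD_FAST i → push 2. Stack: [2]
LOAD_CONST → push 2. Stack: [2, 2]
COMPARE_OP bool(<) → 2 vs 2 = False. Stack: [False]
POP_JUMP_IF_FALSE → pop False; jump. Stack: []
LOAD_FAST s → push 14. Stack: [14]
RETURN_VALUE → return 14.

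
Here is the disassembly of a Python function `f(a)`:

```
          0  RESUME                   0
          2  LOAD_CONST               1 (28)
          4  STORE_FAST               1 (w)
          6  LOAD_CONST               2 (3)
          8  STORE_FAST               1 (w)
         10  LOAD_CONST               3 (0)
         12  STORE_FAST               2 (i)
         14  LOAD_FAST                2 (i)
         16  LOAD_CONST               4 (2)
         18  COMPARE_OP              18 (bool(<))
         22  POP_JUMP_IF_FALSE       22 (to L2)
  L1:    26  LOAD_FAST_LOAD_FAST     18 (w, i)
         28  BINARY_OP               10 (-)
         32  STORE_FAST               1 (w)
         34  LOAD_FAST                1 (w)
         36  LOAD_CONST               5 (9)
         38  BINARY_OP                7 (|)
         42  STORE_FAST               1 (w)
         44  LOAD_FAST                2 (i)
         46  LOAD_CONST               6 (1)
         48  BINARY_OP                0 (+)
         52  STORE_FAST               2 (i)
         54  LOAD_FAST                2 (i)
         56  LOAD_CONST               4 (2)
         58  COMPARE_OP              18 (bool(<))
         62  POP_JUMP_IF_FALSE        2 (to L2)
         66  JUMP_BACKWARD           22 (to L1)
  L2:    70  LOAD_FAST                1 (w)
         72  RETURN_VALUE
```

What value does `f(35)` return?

LOAD_CONST → push 28. Stack: [28]
STORE_FAST w → w=28. Stack: []
LOAD_CONST → push 3. Stack: [3]
STORE_FAST w → w=3. Stack: []
LOAD_CONST → push 0. Stack: [0]
STORE_FAST i → i=0. Stack: []
LOAD_FAST i → push 0. Stack: [0]
LOAD_CONST → push 2. Stack: [0, 2]
COMPARE_OP bool(<) → 0 vs 2 = True. Stack: [True]
POP_JUMP_IF_FALSE → pop True; no jump. Stack: []
LOAD_FAST_LOAD_FAST w,i → push 3,0. Stack: [3, 0]
BINARY_OP - → 3 - 0 = 3. Stack: [3]
STORE_FAST w → w=3. Stack: []
LOAD_FAST w → push 3. Stack: [3]
LOAD_CONST → push 9. Stack: [3, 9]
BINARY_OP | → 3 | 9 = 11. Stack: [11]
STORE_FAST w → w=11. Stack: []
LOAD_FAST i → push 0. Stack: [0]
LOAD_CONST → push 1. Stack: [0, 1]
BINARY_OP + → 0 + 1 = 1. Stack: [1]
STORE_FAST i → i=1. Stack: []
LOAD_FAST i → push 1. Stack: [1]
LOAD_CONST → push 2. Stack: [1, 2]
COMPARE_OP bool(<) → 1 vs 2 = True. Stack: [True]
POP_JUMP_IF_FALSE → pop True; no jump. Stack: []
LOAD_FAST_LOAD_FAST w,i → push 11,1. Stack: [11, 1]
BINARY_OP - → 11 - 1 = 10. Stack: [10]
STORE_FAST w → w=10. Stack: []
LOAD_FAST w → push 10. Stack: [10]
LOAD_CONST → push 9. Stack: [10, 9]
BINARY_OP | → 10 | 9 = 11. Stack: [11]
STORE_FAST w → w=11. Stack: []
LOAD_FAST i → push 1. Stack: [1]
LOAD_CONST → push 1. Stack: [1, 1]
BINARY_OP + → 1 + 1 = 2. Stack: [2]
STORE_FAST i → i=2. Stack: []
LOAD_FAST i → push 2. Stack: [2]
LOAD_CONST → push 2. Stack: [2, 2]
COMPARE_OP bool(<) → 2 vs 2 = False. Stack: [False]
POP_JUMP_IF_FALSE → pop False; jump. Stack: []
LOAD_FAST w → push 11. Stack: [11]
RETURN_VALUE → return 11.

11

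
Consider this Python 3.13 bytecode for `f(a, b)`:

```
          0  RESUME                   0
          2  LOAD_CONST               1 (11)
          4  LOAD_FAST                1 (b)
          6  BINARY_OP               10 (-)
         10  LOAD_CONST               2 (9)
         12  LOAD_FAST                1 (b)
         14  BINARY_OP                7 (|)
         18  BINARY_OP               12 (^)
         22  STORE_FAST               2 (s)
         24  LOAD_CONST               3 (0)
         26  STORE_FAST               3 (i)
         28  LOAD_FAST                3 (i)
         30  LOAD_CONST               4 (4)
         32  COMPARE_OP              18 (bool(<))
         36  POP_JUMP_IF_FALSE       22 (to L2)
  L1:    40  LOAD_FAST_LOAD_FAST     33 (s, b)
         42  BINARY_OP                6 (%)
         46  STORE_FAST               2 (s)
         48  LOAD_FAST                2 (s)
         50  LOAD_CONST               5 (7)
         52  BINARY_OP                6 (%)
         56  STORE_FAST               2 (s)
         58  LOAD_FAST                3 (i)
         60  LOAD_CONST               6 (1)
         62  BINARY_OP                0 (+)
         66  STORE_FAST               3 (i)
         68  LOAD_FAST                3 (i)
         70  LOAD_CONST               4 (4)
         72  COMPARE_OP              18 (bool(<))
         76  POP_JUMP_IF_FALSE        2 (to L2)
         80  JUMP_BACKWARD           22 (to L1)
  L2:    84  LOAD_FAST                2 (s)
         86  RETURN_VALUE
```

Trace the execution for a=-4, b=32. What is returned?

LOAD_CONST → push 11
LOAD_FAST b → push 32
BINARY_OP - → 11 - 32 = -21
LOAD_CONST → push 9
LOAD_FAST b → push 32
BINARY_OP | → 9 | 32 = 41
BINARY_OP ^ → -21 ^ 41 = -62
STORE_FAST s → s=-62
LOAD_CONST → push 0
STORE_FAST i → i=0
LOAD_FAST i → push 0
LOAD_CONST → push 4
COMPARE_OP bool(<) → 0 vs 4 = True
POP_JUMP_IF_FALSE → pop True; no jump
LOAD_FAST_LOAD_FAST s,b → push -62,32
BINARY_OP % → -62 % 32 = 2
STORE_FAST s → s=2
LOAD_FAST s → push 2
LOAD_CONST → push 7
BINARY_OP % → 2 % 7 = 2
STORE_FAST s → s=2
LOAD_FAST i → push 0
LOAD_CONST → push 1
BINARY_OP + → 0 + 1 = 1
STORE_FAST i → i=1
LOAD_FAST i → push 1
LOAD_CONST → push 4
COMPARE_OP bool(<) → 1 vs 4 = True
POP_JUMP_IF_FALSE → pop True; no jump
LOAD_FAST_LOAD_FAST s,b → push 2,32
BINARY_OP % → 2 % 32 = 2
STORE_FAST s → s=2
LOAD_FAST s → push 2
LOAD_CONST → push 7
BINARY_OP % → 2 % 7 = 2
STORE_FAST s → s=2
LOAD_FAST i → push 1
LOAD_CONST → push 1
BINARY_OP + → 1 + 1 = 2
STORE_FAST i → i=2
LOAD_FAST i → push 2
LOAD_CONST → push 4
COMPARE_OP bool(<) → 2 vs 4 = True
POP_JUMP_IF_FALSE → pop True; no jump
LOAD_FAST_LOAD_FAST s,b → push 2,32
BINARY_OP % → 2 % 32 = 2
STORE_FAST s → s=2
LOAD_FAST s → push 2
LOAD_CONST → push 7
BINARY_OP % → 2 % 7 = 2
STORE_FAST s → s=2
LOAD_FAST i → push 2
LOAD_CONST → push 1
BINARY_OP + → 2 + 1 = 3
STORE_FAST i → i=3
LOAD_FAST i → push 3
LOAD_CONST → push 4
COMPARE_OP bool(<) → 3 vs 4 = True
POP_JUMP_IF_FALSE → pop True; no jump
LOAD_FAST_LOAD_FAST s,b → push 2,32
BINARY_OP % → 2 % 32 = 2
STORE_FAST s → s=2
LOAD_FAST s → push 2
LOAD_CONST → push 7
BINARY_OP % → 2 % 7 = 2
STORE_FAST s → s=2
LOAD_FAST i → push 3
LOAD_CONST → push 1
BINARY_OP + → 3 + 1 = 4
STORE_FAST i → i=4
LOAD_FAST i → push 4
LOAD_CONST → push 4
COMPARE_OP bool(<) → 4 vs 4 = False
POP_JUMP_IF_FALSE → pop False; jump
LOAD_FAST s → push 2
RETURN_VALUE → return 2.

2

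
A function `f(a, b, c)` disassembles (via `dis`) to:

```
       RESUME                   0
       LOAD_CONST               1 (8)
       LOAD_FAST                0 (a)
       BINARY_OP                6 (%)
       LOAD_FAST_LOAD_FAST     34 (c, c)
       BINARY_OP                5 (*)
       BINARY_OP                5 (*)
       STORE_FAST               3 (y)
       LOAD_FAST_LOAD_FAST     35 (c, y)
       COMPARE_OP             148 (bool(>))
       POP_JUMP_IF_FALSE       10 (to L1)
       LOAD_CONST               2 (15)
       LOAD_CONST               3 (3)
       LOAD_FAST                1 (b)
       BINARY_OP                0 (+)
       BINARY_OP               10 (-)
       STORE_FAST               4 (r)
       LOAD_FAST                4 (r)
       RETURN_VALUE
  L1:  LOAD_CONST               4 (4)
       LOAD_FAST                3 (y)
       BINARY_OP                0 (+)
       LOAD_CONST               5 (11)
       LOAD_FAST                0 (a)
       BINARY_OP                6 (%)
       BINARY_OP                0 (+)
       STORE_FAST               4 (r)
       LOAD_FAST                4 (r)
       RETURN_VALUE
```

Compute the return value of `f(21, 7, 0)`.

LOAD_CONST → push 8. Stack: [8]
LOAD_FAST a → push 21. Stack: [8, 21]
BINARY_OP % → 8 % 21 = 8. Stack: [8]
LOAD_FAST_LOAD_FAST c,c → push 0,0. Stack: [8, 0, 0]
BINARY_OP * → 0 * 0 = 0. Stack: [8, 0]
BINARY_OP * → 8 * 0 = 0. Stack: [0]
STORE_FAST y → y=0. Stack: []
LOAD_FAST_LOAD_FAST c,y → push 0,0. Stack: [0, 0]
COMPARE_OP bool(>) → 0 vs 0 = False. Stack: [False]
POP_JUMP_IF_FALSE → pop False; jump. Stack: []
LOAD_CONST → push 4. Stack: [4]
LOAD_FAST y → push 0. Stack: [4, 0]
BINARY_OP + → 4 + 0 = 4. Stack: [4]
LOAD_CONST → push 11. Stack: [4, 11]
LOAD_FAST a → push 21. Stack: [4, 11, 21]
BINARY_OP % → 11 % 21 = 11. Stack: [4, 11]
BINARY_OP + → 4 + 11 = 15. Stack: [15]
STORE_FAST r → r=15. Stack: []
LOAD_FAST r → push 15. Stack: [15]
RETURN_VALUE → return 15.

15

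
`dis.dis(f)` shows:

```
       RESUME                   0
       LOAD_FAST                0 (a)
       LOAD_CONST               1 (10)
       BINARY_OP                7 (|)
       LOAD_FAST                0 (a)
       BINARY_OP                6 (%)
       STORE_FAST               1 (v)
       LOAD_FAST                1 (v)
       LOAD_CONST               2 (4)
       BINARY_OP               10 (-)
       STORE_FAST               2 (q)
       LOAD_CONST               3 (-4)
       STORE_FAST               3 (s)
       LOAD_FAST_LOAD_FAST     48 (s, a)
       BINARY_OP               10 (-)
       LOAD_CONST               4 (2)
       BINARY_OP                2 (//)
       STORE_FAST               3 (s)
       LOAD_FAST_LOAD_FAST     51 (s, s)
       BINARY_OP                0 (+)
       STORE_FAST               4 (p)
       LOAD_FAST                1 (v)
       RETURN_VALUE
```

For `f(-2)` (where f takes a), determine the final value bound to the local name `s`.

LOAD_FAST a → push -2. Stack: [-2]
LOAD_CONST → push 10. Stack: [-2, 10]
BINARY_OP | → -2 | 10 = -2. Stack: [-2]
LOAD_FAST a → push -2. Stack: [-2, -2]
BINARY_OP % → -2 % -2 = 0. Stack: [0]
STORE_FAST v → v=0. Stack: []
LOAD_FAST v → push 0. Stack: [0]
LOAD_CONST → push 4. Stack: [0, 4]
BINARY_OP - → 0 - 4 = -4. Stack: [-4]
STORE_FAST q → q=-4. Stack: []
LOAD_CONST → push -4. Stack: [-4]
STORE_FAST s → s=-4. Stack: []
LOAD_FAST_LOAD_FAST s,a → push -4,-2. Stack: [-4, -2]
BINARY_OP - → -4 - -2 = -2. Stack: [-2]
LOAD_CONST → push 2. Stack: [-2, 2]
BINARY_OP // → -2 // 2 = -1. Stack: [-1]
STORE_FAST s → s=-1. Stack: []
LOAD_FAST_LOAD_FAST s,s → push -1,-1. Stack: [-1, -1]
BINARY_OP + → -1 + -1 = -2. Stack: [-2]
STORE_FAST p → p=-2. Stack: []
LOAD_FAST v → push 0. Stack: [0]
RETURN_VALUE → return 0.

-1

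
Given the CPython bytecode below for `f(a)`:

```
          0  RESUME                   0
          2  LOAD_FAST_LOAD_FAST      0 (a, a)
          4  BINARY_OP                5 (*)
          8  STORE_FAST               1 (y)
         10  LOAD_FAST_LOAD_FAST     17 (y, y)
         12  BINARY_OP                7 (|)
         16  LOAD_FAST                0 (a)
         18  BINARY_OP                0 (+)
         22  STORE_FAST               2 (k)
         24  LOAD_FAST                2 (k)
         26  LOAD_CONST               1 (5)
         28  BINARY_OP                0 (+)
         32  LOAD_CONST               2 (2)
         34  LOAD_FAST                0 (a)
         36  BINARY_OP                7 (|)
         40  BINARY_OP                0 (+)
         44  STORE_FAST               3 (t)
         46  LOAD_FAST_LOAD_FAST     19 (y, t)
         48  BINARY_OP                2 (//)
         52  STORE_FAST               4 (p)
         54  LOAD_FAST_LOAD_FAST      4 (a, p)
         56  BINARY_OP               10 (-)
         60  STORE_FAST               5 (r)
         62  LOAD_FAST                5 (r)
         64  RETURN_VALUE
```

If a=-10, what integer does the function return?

LOAD_FAST_LOAD_FAST a,a → push -10,-10. Stack: [-10, -10]
BINARY_OP * → -10 * -10 = 100. Stack: [100]
STORE_FAST y → y=100. Stack: []
LOAD_FAST_LOAD_FAST y,y → push 100,100. Stack: [100, 100]
BINARY_OP | → 100 | 100 = 100. Stack: [100]
LOAD_FAST a → push -10. Stack: [100, -10]
BINARY_OP + → 100 + -10 = 90. Stack: [90]
STORE_FAST k → k=90. Stack: []
LOAD_FAST k → push 90. Stack: [90]
LOAD_CONST → push 5. Stack: [90, 5]
BINARY_OP + → 90 + 5 = 95. Stack: [95]
LOAD_CONST → push 2. Stack: [95, 2]
LOAD_FAST a → push -10. Stack: [95, 2, -10]
BINARY_OP | → 2 | -10 = -10. Stack: [95, -10]
BINARY_OP + → 95 + -10 = 85. Stack: [85]
STORE_FAST t → t=85. Stack: []
LOAD_FAST_LOAD_FAST y,t → push 100,85. Stack: [100, 85]
BINARY_OP // → 100 // 85 = 1. Stack: [1]
STORE_FAST p → p=1. Stack: []
LOAD_FAST_LOAD_FAST a,p → push -10,1. Stack: [-10, 1]
BINARY_OP - → -10 - 1 = -11. Stack: [-11]
STORE_FAST r → r=-11. Stack: []
LOAD_FAST r → push -11. Stack: [-11]
RETURN_VALUE → return -11.

-11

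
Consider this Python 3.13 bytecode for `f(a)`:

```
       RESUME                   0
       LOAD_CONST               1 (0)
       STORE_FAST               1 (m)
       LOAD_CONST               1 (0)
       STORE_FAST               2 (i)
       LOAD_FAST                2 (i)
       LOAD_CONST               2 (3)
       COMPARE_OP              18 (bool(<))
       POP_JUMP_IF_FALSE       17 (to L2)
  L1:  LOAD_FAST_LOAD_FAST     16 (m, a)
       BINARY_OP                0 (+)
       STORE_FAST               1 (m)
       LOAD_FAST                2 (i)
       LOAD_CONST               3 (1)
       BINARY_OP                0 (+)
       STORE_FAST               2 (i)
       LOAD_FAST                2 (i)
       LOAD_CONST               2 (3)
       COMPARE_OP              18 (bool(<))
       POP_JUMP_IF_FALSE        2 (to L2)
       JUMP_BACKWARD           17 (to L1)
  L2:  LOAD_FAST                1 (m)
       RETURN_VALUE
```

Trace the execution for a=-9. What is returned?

-27

LOAD_CONST → push 0. Stack: [0]
STORE_FAST m → m=0. Stack: []
LOAD_CONST → push 0. Stack: [0]
STORE_FAST i → i=0. Stack: []
LOAD_FAST i → push 0. Stack: [0]
LOAD_CONST → push 3. Stack: [0, 3]
COMPARE_OP bool(<) → 0 vs 3 = True. Stack: [True]
POP_JUMP_IF_FALSE → pop True; no jump. Stack: []
LOAD_FAST_LOAD_FAST m,a → push 0,-9. Stack: [0, -9]
BINARY_OP + → 0 + -9 = -9. Stack: [-9]
STORE_FAST m → m=-9. Stack: []
LOAD_FAST i → push 0. Stack: [0]
LOAD_CONST → push 1. Stack: [0, 1]
BINARY_OP + → 0 + 1 = 1. Stack: [1]
STORE_FAST i → i=1. Stack: []
LOAD_FAST i → push 1. Stack: [1]
LOAD_CONST → push 3. Stack: [1, 3]
COMPARE_OP bool(<) → 1 vs 3 = True. Stack: [True]
POP_JUMP_IF_FALSE → pop True; no jump. Stack: []
LOAD_FAST_LOAD_FAST m,a → push -9,-9. Stack: [-9, -9]
BINARY_OP + → -9 + -9 = -18. Stack: [-18]
STORE_FAST m → m=-18. Stack: []
LOAD_FAST i → push 1. Stack: [1]
LOAD_CONST → push 1. Stack: [1, 1]
BINARY_OP + → 1 + 1 = 2. Stack: [2]
STORE_FAST i → i=2. Stack: []
LOAD_FAST i → push 2. Stack: [2]
LOAD_CONST → push 3. Stack: [2, 3]
COMPARE_OP bool(<) → 2 vs 3 = True. Stack: [True]
POP_JUMP_IF_FALSE → pop True; no jump. Stack: []
LOAD_FAST_LOAD_FAST m,a → push -18,-9. Stack: [-18, -9]
BINARY_OP + → -18 + -9 = -27. Stack: [-27]
STORE_FAST m → m=-27. Stack: []
LOAD_FAST i → push 2. Stack: [2]
LOAD_CONST → push 1. Stack: [2, 1]
BINARY_OP + → 2 + 1 = 3. Stack: [3]
STORE_FAST i → i=3. Stack: []
LOAD_FAST i → push 3. Stack: [3]
LOAD_CONST → push 3. Stack: [3, 3]
COMPARE_OP bool(<) → 3 vs 3 = False. Stack: [False]
POP_JUMP_IF_FALSE → pop False; jump. Stack: []
LOAD_FAST m → push -27. Stack: [-27]
RETURN_VALUE → return -27.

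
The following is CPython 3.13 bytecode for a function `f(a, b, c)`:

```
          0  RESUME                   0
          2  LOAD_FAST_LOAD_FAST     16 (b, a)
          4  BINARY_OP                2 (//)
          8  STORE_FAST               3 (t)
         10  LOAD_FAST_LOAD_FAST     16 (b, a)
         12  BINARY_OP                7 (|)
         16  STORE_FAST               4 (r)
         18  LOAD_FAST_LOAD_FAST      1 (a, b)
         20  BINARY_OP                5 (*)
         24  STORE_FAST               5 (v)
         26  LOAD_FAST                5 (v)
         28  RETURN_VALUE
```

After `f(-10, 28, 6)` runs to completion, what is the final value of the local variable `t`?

-3

LOAD_FAST_LOAD_FAST b,a → push 28,-10. Stack: [28, -10]
BINARY_OP // → 28 // -10 = -3. Stack: [-3]
STORE_FAST t → t=-3. Stack: []
LOAD_FAST_LOAD_FAST b,a → push 28,-10. Stack: [28, -10]
BINARY_OP | → 28 | -10 = -2. Stack: [-2]
STORE_FAST r → r=-2. Stack: []
LOAD_FAST_LOAD_FAST a,b → push -10,28. Stack: [-10, 28]
BINARY_OP * → -10 * 28 = -280. Stack: [-280]
STORE_FAST v → v=-280. Stack: []
LOAD_FAST v → push -280. Stack: [-280]
RETURN_VALUE → return -280.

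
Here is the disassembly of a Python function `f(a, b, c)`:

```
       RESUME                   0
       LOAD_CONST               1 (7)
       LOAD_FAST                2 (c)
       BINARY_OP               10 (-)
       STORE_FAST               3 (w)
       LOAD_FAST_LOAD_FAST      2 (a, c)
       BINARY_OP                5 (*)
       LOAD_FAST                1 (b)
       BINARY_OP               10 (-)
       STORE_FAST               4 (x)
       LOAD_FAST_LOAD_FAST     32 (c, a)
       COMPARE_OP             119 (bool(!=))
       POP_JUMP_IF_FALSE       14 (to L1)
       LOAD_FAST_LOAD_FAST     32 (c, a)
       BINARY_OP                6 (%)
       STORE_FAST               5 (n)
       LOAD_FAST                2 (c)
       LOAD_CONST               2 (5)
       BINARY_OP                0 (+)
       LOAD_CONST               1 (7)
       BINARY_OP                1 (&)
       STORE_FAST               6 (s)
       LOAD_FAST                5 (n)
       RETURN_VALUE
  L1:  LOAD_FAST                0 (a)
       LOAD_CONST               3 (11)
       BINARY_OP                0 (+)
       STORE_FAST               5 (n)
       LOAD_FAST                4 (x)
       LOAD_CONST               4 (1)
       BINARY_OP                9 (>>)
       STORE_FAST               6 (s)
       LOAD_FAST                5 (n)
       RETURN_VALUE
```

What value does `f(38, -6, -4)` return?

34

LOAD_CONST → push 7. Stack: [7]
LOAD_FAST c → push -4. Stack: [7, -4]
BINARY_OP - → 7 - -4 = 11. Stack: [11]
STORE_FAST w → w=11. Stack: []
LOAD_FAST_LOAD_FAST a,c → push 38,-4. Stack: [38, -4]
BINARY_OP * → 38 * -4 = -152. Stack: [-152]
LOAD_FAST b → push -6. Stack: [-152, -6]
BINARY_OP - → -152 - -6 = -146. Stack: [-146]
STORE_FAST x → x=-146. Stack: []
LOAD_FAST_LOAD_FAST c,a → push -4,38. Stack: [-4, 38]
COMPARE_OP bool(!=) → -4 vs 38 = True. Stack: [True]
POP_JUMP_IF_FALSE → pop True; no jump. Stack: []
LOAD_FAST_LOAD_FAST c,a → push -4,38. Stack: [-4, 38]
BINARY_OP % → -4 % 38 = 34. Stack: [34]
STORE_FAST n → n=34. Stack: []
LOAD_FAST c → push -4. Stack: [-4]
LOAD_CONST → push 5. Stack: [-4, 5]
BINARY_OP + → -4 + 5 = 1. Stack: [1]
LOAD_CONST → push 7. Stack: [1, 7]
BINARY_OP & → 1 & 7 = 1. Stack: [1]
STORE_FAST s → s=1. Stack: []
LOAD_FAST n → push 34. Stack: [34]
RETURN_VALUE → return 34.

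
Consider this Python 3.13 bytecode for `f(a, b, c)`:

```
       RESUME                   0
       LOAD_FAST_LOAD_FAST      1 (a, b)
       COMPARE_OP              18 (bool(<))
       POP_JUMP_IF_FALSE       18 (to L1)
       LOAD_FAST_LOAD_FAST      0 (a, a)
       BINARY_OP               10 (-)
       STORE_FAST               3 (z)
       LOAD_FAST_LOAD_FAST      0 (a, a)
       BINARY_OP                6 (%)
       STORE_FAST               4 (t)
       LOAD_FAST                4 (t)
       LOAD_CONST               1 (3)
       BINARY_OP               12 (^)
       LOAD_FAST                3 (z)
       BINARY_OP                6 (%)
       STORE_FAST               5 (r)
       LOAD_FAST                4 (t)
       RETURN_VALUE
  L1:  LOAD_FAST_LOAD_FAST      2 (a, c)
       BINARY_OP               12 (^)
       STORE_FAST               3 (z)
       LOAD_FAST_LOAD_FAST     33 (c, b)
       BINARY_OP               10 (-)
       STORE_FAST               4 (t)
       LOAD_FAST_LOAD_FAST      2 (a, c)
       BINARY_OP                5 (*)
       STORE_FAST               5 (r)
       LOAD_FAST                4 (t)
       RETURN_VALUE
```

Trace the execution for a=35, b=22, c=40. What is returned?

18

LOAD_FAST_LOAD_FAST a,b → push 35,22. Stack: [35, 22]
COMPARE_OP bool(<) → 35 vs 22 = False. Stack: [False]
POP_JUMP_IF_FALSE → pop False; jump. Stack: []
LOAD_FAST_LOAD_FAST a,c → push 35,40. Stack: [35, 40]
BINARY_OP ^ → 35 ^ 40 = 11. Stack: [11]
STORE_FAST z → z=11. Stack: []
LOAD_FAST_LOAD_FAST c,b → push 40,22. Stack: [40, 22]
BINARY_OP - → 40 - 22 = 18. Stack: [18]
STORE_FAST t → t=18. Stack: []
LOAD_FAST_LOAD_FAST a,c → push 35,40. Stack: [35, 40]
BINARY_OP * → 35 * 40 = 1400. Stack: [1400]
STORE_FAST r → r=1400. Stack: []
LOAD_FAST t → push 18. Stack: [18]
RETURN_VALUE → return 18.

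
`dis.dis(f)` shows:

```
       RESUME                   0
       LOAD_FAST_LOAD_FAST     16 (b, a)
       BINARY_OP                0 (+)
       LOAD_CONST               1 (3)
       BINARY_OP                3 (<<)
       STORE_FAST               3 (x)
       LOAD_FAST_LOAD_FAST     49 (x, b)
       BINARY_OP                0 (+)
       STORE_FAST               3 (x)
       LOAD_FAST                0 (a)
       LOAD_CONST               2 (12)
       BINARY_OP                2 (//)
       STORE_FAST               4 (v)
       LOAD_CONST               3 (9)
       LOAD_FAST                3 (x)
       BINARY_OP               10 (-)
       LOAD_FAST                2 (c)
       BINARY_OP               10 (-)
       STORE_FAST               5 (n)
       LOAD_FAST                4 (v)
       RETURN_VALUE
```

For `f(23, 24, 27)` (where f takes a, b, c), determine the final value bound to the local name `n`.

-418

LOAD_FAST_LOAD_FAST b,a → push 24,23. Stack: [24, 23]
BINARY_OP + → 24 + 23 = 47. Stack: [47]
LOAD_CONST → push 3. Stack: [47, 3]
BINARY_OP << → 47 << 3 = 376. Stack: [376]
STORE_FAST x → x=376. Stack: []
LOAD_FAST_LOAD_FAST x,b → push 376,24. Stack: [376, 24]
BINARY_OP + → 376 + 24 = 400. Stack: [400]
STORE_FAST x → x=400. Stack: []
LOAD_FAST a → push 23. Stack: [23]
LOAD_CONST → push 12. Stack: [23, 12]
BINARY_OP // → 23 // 12 = 1. Stack: [1]
STORE_FAST v → v=1. Stack: []
LOAD_CONST → push 9. Stack: [9]
LOAD_FAST x → push 400. Stack: [9, 400]
BINARY_OP - → 9 - 400 = -391. Stack: [-391]
LOAD_FAST c → push 27. Stack: [-391, 27]
BINARY_OP - → -391 - 27 = -418. Stack: [-418]
STORE_FAST n → n=-418. Stack: []
LOAD_FAST v → push 1. Stack: [1]
RETURN_VALUE → return 1.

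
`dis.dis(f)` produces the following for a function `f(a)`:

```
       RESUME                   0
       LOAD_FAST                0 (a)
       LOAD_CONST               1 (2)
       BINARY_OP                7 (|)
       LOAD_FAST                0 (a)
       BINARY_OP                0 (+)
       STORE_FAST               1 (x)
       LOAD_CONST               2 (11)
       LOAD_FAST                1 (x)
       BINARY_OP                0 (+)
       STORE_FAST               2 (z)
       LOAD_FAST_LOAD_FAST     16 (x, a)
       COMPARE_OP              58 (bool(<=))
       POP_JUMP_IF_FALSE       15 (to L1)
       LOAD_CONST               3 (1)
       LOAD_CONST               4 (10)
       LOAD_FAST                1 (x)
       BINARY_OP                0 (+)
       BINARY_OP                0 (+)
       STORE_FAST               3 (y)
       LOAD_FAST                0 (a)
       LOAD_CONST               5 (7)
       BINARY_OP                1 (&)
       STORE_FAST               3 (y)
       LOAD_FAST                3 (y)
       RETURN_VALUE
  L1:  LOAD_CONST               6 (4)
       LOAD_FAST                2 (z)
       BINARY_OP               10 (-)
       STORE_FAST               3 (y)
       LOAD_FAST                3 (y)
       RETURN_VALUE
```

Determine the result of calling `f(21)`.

-51

LOAD_FAST a → push 21. Stack: [21]
LOAD_CONST → push 2. Stack: [21, 2]
BINARY_OP | → 21 | 2 = 23. Stack: [23]
LOAD_FAST a → push 21. Stack: [23, 21]
BINARY_OP + → 23 + 21 = 44. Stack: [44]
STORE_FAST x → x=44. Stack: []
LOAD_CONST → push 11. Stack: [11]
LOAD_FAST x → push 44. Stack: [11, 44]
BINARY_OP + → 11 + 44 = 55. Stack: [55]
STORE_FAST z → z=55. Stack: []
LOAD_FAST_LOAD_FAST x,a → push 44,21. Stack: [44, 21]
COMPARE_OP bool(<=) → 44 vs 21 = False. Stack: [False]
POP_JUMP_IF_FALSE → pop False; jump. Stack: []
LOAD_CONST → push 4. Stack: [4]
LOAD_FAST z → push 55. Stack: [4, 55]
BINARY_OP - → 4 - 55 = -51. Stack: [-51]
STORE_FAST y → y=-51. Stack: []
LOAD_FAST y → push -51. Stack: [-51]
RETURN_VALUE → return -51.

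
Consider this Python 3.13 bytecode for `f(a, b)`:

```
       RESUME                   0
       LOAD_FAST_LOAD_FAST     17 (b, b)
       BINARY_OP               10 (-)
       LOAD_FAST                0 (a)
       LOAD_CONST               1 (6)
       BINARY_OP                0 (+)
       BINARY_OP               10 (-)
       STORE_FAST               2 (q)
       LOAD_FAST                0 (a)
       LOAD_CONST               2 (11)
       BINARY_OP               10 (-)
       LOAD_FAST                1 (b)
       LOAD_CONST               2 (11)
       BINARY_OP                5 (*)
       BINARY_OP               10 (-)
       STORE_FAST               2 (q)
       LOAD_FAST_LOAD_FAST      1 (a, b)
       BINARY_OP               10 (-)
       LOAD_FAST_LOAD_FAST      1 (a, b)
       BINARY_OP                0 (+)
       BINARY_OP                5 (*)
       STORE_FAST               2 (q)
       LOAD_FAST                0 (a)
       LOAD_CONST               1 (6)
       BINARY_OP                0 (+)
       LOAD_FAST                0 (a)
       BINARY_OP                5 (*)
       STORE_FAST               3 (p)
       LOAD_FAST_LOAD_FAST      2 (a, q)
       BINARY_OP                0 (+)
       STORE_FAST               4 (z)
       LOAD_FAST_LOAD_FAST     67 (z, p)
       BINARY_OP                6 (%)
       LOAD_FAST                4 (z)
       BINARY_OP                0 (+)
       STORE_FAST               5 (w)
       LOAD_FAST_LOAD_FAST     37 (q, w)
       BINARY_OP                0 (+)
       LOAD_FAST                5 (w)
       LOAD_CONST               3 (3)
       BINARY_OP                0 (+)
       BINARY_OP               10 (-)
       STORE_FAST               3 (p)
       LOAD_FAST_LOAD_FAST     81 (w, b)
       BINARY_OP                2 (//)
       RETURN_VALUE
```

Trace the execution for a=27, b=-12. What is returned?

LOAD_FAST_LOAD_FAST b,b → push -12,-12. Stack: [-12, -12]
BINARY_OP - → -12 - -12 = 0. Stack: [0]
LOAD_FAST a → push 27. Stack: [0, 27]
LOAD_CONST → push 6. Stack: [0, 27, 6]
BINARY_OP + → 27 + 6 = 33. Stack: [0, 33]
BINARY_OP - → 0 - 33 = -33. Stack: [-33]
STORE_FAST q → q=-33. Stack: []
LOAD_FAST a → push 27. Stack: [27]
LOAD_CONST → push 11. Stack: [27, 11]
BINARY_OP - → 27 - 11 = 16. Stack: [16]
LOAD_FAST b → push -12. Stack: [16, -12]
LOAD_CONST → push 11. Stack: [16, -12, 11]
BINARY_OP * → -12 * 11 = -132. Stack: [16, -132]
BINARY_OP - → 16 - -132 = 148. Stack: [148]
STORE_FAST q → q=148. Stack: []
LOAD_FAST_LOAD_FAST a,b → push 27,-12. Stack: [27, -12]
BINARY_OP - → 27 - -12 = 39. Stack: [39]
LOAD_FAST_LOAD_FAST a,b → push 27,-12. Stack: [39, 27, -12]
BINARY_OP + → 27 + -12 = 15. Stack: [39, 15]
BINARY_OP * → 39 * 15 = 585. Stack: [585]
STORE_FAST q → q=585. Stack: []
LOAD_FAST a → push 27. Stack: [27]
LOAD_CONST → push 6. Stack: [27, 6]
BINARY_OP + → 27 + 6 = 33. Stack: [33]
LOAD_FAST a → push 27. Stack: [33, 27]
BINARY_OP * → 33 * 27 = 891. Stack: [891]
STORE_FAST p → p=891. Stack: []
LOAD_FAST_LOAD_FAST a,q → push 27,585. Stack: [27, 585]
BINARY_OP + → 27 + 585 = 612. Stack: [612]
STORE_FAST z → z=612. Stack: []
LOAD_FAST_LOAD_FAST z,p → push 612,891. Stack: [612, 891]
BINARY_OP % → 612 % 891 = 612. Stack: [612]
LOAD_FAST z → push 612. Stack: [612, 612]
BINARY_OP + → 612 + 612 = 1224. Stack: [1224]
STORE_FAST w → w=1224. Stack: []
LOAD_FAST_LOAD_FAST q,w → push 585,1224. Stack: [585, 1224]
BINARY_OP + → 585 + 1224 = 1809. Stack: [1809]
LOAD_FAST w → push 1224. Stack: [1809, 1224]
LOAD_CONST → push 3. Stack: [1809, 1224, 3]
BINARY_OP + → 1224 + 3 = 1227. Stack: [1809, 1227]
BINARY_OP - → 1809 - 1227 = 582. Stack: [582]
STORE_FAST p → p=582. Stack: []
LOAD_FAST_LOAD_FAST w,b → push 1224,-12. Stack: [1224, -12]
BINARY_OP // → 1224 // -12 = -102. Stack: [-102]
RETURN_VALUE → return -102.

-102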